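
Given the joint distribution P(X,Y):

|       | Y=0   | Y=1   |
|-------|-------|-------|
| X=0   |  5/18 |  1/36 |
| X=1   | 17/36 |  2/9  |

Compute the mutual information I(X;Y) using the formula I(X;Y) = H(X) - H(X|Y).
0.0489 bits

I(X;Y) = H(X) - H(X|Y)

Marginal of X (row sums):
  P(X=0) = 5/18 + 1/36 = 11/36
  P(X=1) = 17/36 + 2/9 = 25/36
H(X) = -[(11/36)·log₂(11/36) + (25/36)·log₂(25/36)]
  = 0.5226508 + 0.3653256 = 0.887976 bits

Marginal of Y (column sums):
  P(Y=0) = 5/18 + 17/36 = 3/4
  P(Y=1) = 1/36 + 2/9 = 1/4
H(X|Y) = Σ_y P(y)·H(X|Y=y):
  Y=0: P(Y=0) = 3/4, P(X|Y=0) = (10/27, 17/27) → H(X|Y=0) = 0.9509560
  Y=1: P(Y=1) = 1/4, P(X|Y=1) = (1/9, 8/9) → H(X|Y=1) = 0.5032583
H(X|Y) = (3/4)·0.9509560 + (1/4)·0.5032583 = 0.839032 bits

I(X;Y) = H(X) - H(X|Y) = 0.887976 - 0.839032 = 0.0489 bits

Cross-check via I(X;Y) = H(X) + H(Y) - H(X,Y): computing H(Y) from the column sums and H(X,Y) from the 4 cells in the same way gives H(Y) = 0.811278 bits and H(X,Y) = 1.650310 bits, so
I(X;Y) = 0.887976 + 0.811278 - 1.650310 = 0.0489 bits ✓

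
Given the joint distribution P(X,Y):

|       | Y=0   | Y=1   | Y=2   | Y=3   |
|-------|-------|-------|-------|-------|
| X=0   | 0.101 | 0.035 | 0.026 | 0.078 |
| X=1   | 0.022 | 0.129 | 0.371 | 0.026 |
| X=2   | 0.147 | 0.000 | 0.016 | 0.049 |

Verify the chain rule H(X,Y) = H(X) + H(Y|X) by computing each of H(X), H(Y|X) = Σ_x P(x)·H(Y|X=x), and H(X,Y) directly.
H(X) = 1.4441 bits, H(Y|X) = 1.3684 bits, H(X,Y) = 2.8125 bits

Marginal of X (row sums):
  P(X=0) = 0.101 + 0.035 + 0.026 + 0.078 = 0.240
  P(X=1) = 0.022 + 0.129 + 0.371 + 0.026 = 0.548
  P(X=2) = 0.147 + 0.000 + 0.016 + 0.049 = 0.212
H(X) = -[0.240·log₂(0.240) + 0.548·log₂(0.548) + 0.212·log₂(0.212)]
  = 0.49413 + 0.47553 + 0.47443 = 1.4441 bits

H(Y|X) = Σ_x P(x)·H(Y|X=x):
  X=0: P(X=0) = 0.240, P(Y|X=0) = (101/240, 7/48, 13/120, 13/40) → H(Y|X=0) = 1.80490
  X=1: P(X=1) = 0.548, P(Y|X=1) = (11/274, 129/548, 371/548, 13/274) → H(Y|X=1) = 1.26709
  X=2: P(X=2) = 0.212, P(Y|X=2) = (147/212, 0, 4/53, 49/212) → H(Y|X=2) = 1.13607
H(Y|X) = 0.240·1.80490 + 0.548·1.26709 + 0.212·1.13607 = 1.3684 bits

H(X,Y) = -Σ_{x,y} P(x,y) log₂ P(x,y). Per-cell terms -P(x,y)·log₂P(x,y):
  X=0: 0.33406, 0.16928, 0.13690, 0.28707
  X=1: 0.12114, 0.38114, 0.53072, 0.13690
  X=2: 0.40662, 0.00000, 0.09545, 0.21320
  (cells with P = 0 contribute 0)
Sum of the 12 terms: H(X,Y) = 2.8125 bits

Chain rule check:
  H(X) + H(Y|X) = 1.4441 + 1.3684 = 2.8125 bits
  H(X,Y) = 2.8125 bits
✓ Chain rule verified.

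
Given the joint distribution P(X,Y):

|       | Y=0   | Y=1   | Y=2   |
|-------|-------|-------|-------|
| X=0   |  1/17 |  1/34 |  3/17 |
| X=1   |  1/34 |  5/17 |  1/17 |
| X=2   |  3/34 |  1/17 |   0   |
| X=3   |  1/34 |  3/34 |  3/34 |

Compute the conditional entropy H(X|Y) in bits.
1.5503 bits

H(X|Y) = H(X,Y) - H(Y)

H(X,Y) = -Σ_{x,y} P(x,y) log₂ P(x,y). Per-cell terms -P(x,y)·log₂P(x,y):
  X=0: 0.24044, 0.14963, 0.44162
  X=1: 0.14963, 0.51927, 0.24044
  X=2: 0.30904, 0.24044, 0.00000
  X=3: 0.14963, 0.30904, 0.30904
  (cells with P = 0 contribute 0)
Sum of the 12 terms: H(X,Y) = 3.0582 bits

Marginal of Y (column sums):
  P(Y=0) = 1/17 + 1/34 + 3/34 + 1/34 = 7/34
  P(Y=1) = 1/34 + 5/17 + 1/17 + 3/34 = 8/17
  P(Y=2) = 3/17 + 1/17 + 0 + 3/34 = 11/34
H(Y) = -[(7/34)·log₂(7/34) + (8/17)·log₂(8/17) + (11/34)·log₂(11/34)]
  = 0.46943 + 0.51175 + 0.52672 = 1.5079 bits

H(X|Y) = H(X,Y) - H(Y) = 3.0582 - 1.5079 = 1.5503 bits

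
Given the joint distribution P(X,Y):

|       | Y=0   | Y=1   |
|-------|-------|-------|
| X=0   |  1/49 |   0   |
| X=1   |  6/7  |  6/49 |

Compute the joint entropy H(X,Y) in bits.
0.6762 bits

H(X,Y) = -Σ_{x,y} P(x,y) log₂ P(x,y). Per-cell terms -P(x,y)·log₂P(x,y):
  X=0: 0.1146, 0.0000
  X=1: 0.1906, 0.3710
  (cells with P = 0 contribute 0)
Sum of the 4 terms: H(X,Y) = 0.6762 bits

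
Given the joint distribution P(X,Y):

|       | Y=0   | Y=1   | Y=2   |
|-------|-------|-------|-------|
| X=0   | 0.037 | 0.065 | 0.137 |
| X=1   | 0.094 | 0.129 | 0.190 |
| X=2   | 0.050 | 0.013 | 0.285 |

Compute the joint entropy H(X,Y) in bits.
2.7959 bits

H(X,Y) = -Σ_{x,y} P(x,y) log₂ P(x,y). Per-cell terms -P(x,y)·log₂P(x,y):
  X=0: 0.17598, 0.25632, 0.39288
  X=1: 0.32065, 0.38114, 0.45523
  X=2: 0.21610, 0.08145, 0.51613
Sum of the 9 terms: H(X,Y) = 2.7959 bits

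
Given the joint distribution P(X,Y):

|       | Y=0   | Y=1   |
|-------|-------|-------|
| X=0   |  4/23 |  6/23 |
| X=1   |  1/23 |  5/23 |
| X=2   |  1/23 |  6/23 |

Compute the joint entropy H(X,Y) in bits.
2.3223 bits

H(X,Y) = -Σ_{x,y} P(x,y) log₂ P(x,y). Per-cell terms -P(x,y)·log₂P(x,y):
  X=0: 0.4389, 0.5057
  X=1: 0.1967, 0.4786
  X=2: 0.1967, 0.5057
Sum of the 6 terms: H(X,Y) = 2.3223 bits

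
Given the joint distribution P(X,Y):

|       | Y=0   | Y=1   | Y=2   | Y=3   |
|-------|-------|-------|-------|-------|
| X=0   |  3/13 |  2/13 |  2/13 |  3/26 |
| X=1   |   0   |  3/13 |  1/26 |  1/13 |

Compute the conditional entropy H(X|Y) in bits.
0.6990 bits

H(X|Y) = H(X,Y) - H(Y)

H(X,Y) = -Σ_{x,y} P(x,y) log₂ P(x,y). Per-cell terms -P(x,y)·log₂P(x,y):
  X=0: 0.48819, 0.41545, 0.41545, 0.35948
  X=1: 0.00000, 0.48819, 0.18079, 0.28465
  (cells with P = 0 contribute 0)
Sum of the 8 terms: H(X,Y) = 2.6322 bits

Marginal of Y (column sums):
  P(Y=0) = 3/13 + 0 = 3/13
  P(Y=1) = 2/13 + 3/13 = 5/13
  P(Y=2) = 2/13 + 1/26 = 5/26
  P(Y=3) = 3/26 + 1/13 = 5/26
H(Y) = -[(3/13)·log₂(3/13) + (5/13)·log₂(5/13) + (5/26)·log₂(5/26) + (5/26)·log₂(5/26)]
  = 0.48819 + 0.53020 + 0.45741 + 0.45741 = 1.9332 bits

H(X|Y) = H(X,Y) - H(Y) = 2.6322 - 1.9332 = 0.6990 bits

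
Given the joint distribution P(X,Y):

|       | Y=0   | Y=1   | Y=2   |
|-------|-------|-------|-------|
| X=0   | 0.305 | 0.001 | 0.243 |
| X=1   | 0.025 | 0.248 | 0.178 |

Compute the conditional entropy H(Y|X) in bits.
1.1105 bits

H(Y|X) = H(X,Y) - H(X)

H(X,Y) = -Σ_{x,y} P(x,y) log₂ P(x,y). Per-cell terms -P(x,y)·log₂P(x,y):
  X=0: 0.5225, 0.0100, 0.4960
  X=1: 0.1330, 0.4989, 0.4432
Sum of the 6 terms: H(X,Y) = 2.1036 bits

Marginal of X (row sums):
  P(X=0) = 0.305 + 0.001 + 0.243 = 0.549
  P(X=1) = 0.025 + 0.248 + 0.178 = 0.451
H(X) = -[0.549·log₂(0.549) + 0.451·log₂(0.451)]
  = 0.4750 + 0.5181 = 0.9931 bits

H(Y|X) = H(X,Y) - H(X) = 2.1036 - 0.9931 = 1.1105 bits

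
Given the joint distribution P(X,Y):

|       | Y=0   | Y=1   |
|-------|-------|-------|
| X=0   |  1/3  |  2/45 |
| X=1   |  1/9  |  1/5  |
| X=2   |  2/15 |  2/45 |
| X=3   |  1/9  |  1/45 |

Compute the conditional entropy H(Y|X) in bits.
0.7208 bits

H(Y|X) = H(X,Y) - H(X)

H(X,Y) = -Σ_{x,y} P(x,y) log₂ P(x,y). Per-cell terms -P(x,y)·log₂P(x,y):
  X=0: 0.52832, 0.19964
  X=1: 0.35221, 0.46439
  X=2: 0.38759, 0.19964
  X=3: 0.35221, 0.12204
Sum of the 8 terms: H(X,Y) = 2.6060 bits

Marginal of X (row sums):
  P(X=0) = 1/3 + 2/45 = 17/45
  P(X=1) = 1/9 + 1/5 = 14/45
  P(X=2) = 2/15 + 2/45 = 8/45
  P(X=3) = 1/9 + 1/45 = 2/15
H(X) = -[(17/45)·log₂(17/45) + (14/45)·log₂(14/45) + (8/45)·log₂(8/45) + (2/15)·log₂(2/15)]
  = 0.53055 + 0.52407 + 0.44300 + 0.38759 = 1.8852 bits

H(Y|X) = H(X,Y) - H(X) = 2.6060 - 1.8852 = 0.7208 bits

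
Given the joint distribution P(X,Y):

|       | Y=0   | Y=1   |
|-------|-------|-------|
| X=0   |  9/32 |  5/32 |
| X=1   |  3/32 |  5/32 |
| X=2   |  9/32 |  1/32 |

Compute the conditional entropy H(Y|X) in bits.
0.7965 bits

H(Y|X) = H(X,Y) - H(X)

H(X,Y) = -Σ_{x,y} P(x,y) log₂ P(x,y). Per-cell terms -P(x,y)·log₂P(x,y):
  X=0: 0.51471, 0.41845
  X=1: 0.32016, 0.41845
  X=2: 0.51471, 0.15625
Sum of the 6 terms: H(X,Y) = 2.3427 bits

Marginal of X (row sums):
  P(X=0) = 9/32 + 5/32 = 7/16
  P(X=1) = 3/32 + 5/32 = 1/4
  P(X=2) = 9/32 + 1/32 = 5/16
H(X) = -[(7/16)·log₂(7/16) + (1/4)·log₂(1/4) + (5/16)·log₂(5/16)]
  = 0.52178 + 0.50000 + 0.52440 = 1.5462 bits

H(Y|X) = H(X,Y) - H(X) = 2.3427 - 1.5462 = 0.7965 bits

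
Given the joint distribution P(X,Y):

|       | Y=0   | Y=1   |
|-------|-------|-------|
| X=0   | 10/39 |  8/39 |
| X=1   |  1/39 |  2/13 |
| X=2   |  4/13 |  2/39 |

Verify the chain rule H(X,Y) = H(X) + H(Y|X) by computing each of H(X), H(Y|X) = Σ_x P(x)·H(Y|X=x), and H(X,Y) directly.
H(X) = 1.4902 bits, H(Y|X) = 0.7760 bits, H(X,Y) = 2.2662 bits

Marginal of X (row sums):
  P(X=0) = 10/39 + 8/39 = 6/13
  P(X=1) = 1/39 + 2/13 = 7/39
  P(X=2) = 4/13 + 2/39 = 14/39
H(X) = -[(6/13)·log₂(6/13) + (7/39)·log₂(7/39) + (14/39)·log₂(14/39)]
  = 0.51484 + 0.44478 + 0.53058 = 1.4902 bits

H(Y|X) = Σ_x P(x)·H(Y|X=x):
  X=0: P(X=0) = 6/13, P(Y|X=0) = (5/9, 4/9) → H(Y|X=0) = 0.99108
  X=1: P(X=1) = 7/39, P(Y|X=1) = (1/7, 6/7) → H(Y|X=1) = 0.59167
  X=2: P(X=2) = 14/39, P(Y|X=2) = (6/7, 1/7) → H(Y|X=2) = 0.59167
H(Y|X) = (6/13)·0.99108 + (7/39)·0.59167 + (14/39)·0.59167 = 0.7760 bits

H(X,Y) = -Σ_{x,y} P(x,y) log₂ P(x,y). Per-cell terms -P(x,y)·log₂P(x,y):
  X=0: 0.50345, 0.46880
  X=1: 0.13552, 0.41545
  X=2: 0.52321, 0.21976
Sum of the 6 terms: H(X,Y) = 2.2662 bits

Chain rule check:
  H(X) + H(Y|X) = 1.4902 + 0.7760 = 2.2662 bits
  H(X,Y) = 2.2662 bits
✓ Chain rule verified.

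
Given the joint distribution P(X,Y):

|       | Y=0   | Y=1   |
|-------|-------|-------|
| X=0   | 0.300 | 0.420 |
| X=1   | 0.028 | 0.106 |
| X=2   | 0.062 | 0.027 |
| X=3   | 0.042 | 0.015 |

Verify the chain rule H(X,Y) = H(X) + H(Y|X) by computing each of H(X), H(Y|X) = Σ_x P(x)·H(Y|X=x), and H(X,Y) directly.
H(X) = 1.2760 bits, H(Y|X) = 0.9308 bits, H(X,Y) = 2.2068 bits

Marginal of X (row sums):
  P(X=0) = 0.300 + 0.420 = 0.720
  P(X=1) = 0.028 + 0.106 = 0.134
  P(X=2) = 0.062 + 0.027 = 0.089
  P(X=3) = 0.042 + 0.015 = 0.057
H(X) = -[0.720·log₂(0.720) + 0.134·log₂(0.134) + 0.089·log₂(0.089) + 0.057·log₂(0.057)]
  = 0.34123 + 0.38856 + 0.31061 + 0.23557 = 1.2760 bits

H(Y|X) = Σ_x P(x)·H(Y|X=x):
  X=0: P(X=0) = 0.720, P(Y|X=0) = (5/12, 7/12) → H(Y|X=0) = 0.97987
  X=1: P(X=1) = 0.134, P(Y|X=1) = (14/67, 53/67) → H(Y|X=1) = 0.73948
  X=2: P(X=2) = 0.089, P(Y|X=2) = (62/89, 27/89) → H(Y|X=2) = 0.88537
  X=3: P(X=3) = 0.057, P(Y|X=3) = (14/19, 5/19) → H(Y|X=3) = 0.83147
H(Y|X) = 0.720·0.97987 + 0.134·0.73948 + 0.089·0.88537 + 0.057·0.83147 = 0.9308 bits

H(X,Y) = -Σ_{x,y} P(x,y) log₂ P(x,y). Per-cell terms -P(x,y)·log₂P(x,y):
  X=0: 0.52109, 0.52565
  X=1: 0.14444, 0.34321
  X=2: 0.24872, 0.14069
  X=3: 0.19209, 0.09088
Sum of the 8 terms: H(X,Y) = 2.2068 bits

Chain rule check:
  H(X) + H(Y|X) = 1.2760 + 0.9308 = 2.2068 bits
  H(X,Y) = 2.2068 bits
✓ Chain rule verified.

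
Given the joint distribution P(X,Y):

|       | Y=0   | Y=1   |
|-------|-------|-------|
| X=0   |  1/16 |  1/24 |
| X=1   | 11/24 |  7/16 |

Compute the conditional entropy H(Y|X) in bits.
0.9966 bits

H(Y|X) = H(X,Y) - H(X)

H(X,Y) = -Σ_{x,y} P(x,y) log₂ P(x,y). Per-cell terms -P(x,y)·log₂P(x,y):
  X=0: 0.2500, 0.1910
  X=1: 0.5159, 0.5218
Sum of the 4 terms: H(X,Y) = 1.4787 bits

Marginal of X (row sums):
  P(X=0) = 1/16 + 1/24 = 5/48
  P(X=1) = 11/24 + 7/16 = 43/48
H(X) = -[(5/48)·log₂(5/48) + (43/48)·log₂(43/48)]
  = 0.3399 + 0.1422 = 0.4821 bits

H(Y|X) = H(X,Y) - H(X) = 1.4787 - 0.4821 = 0.9966 bits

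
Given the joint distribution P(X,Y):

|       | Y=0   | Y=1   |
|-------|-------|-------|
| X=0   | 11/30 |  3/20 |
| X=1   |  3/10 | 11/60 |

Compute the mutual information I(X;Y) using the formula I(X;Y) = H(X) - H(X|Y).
0.0064 bits

I(X;Y) = H(X) - H(X|Y)

Marginal of X (row sums):
  P(X=0) = 11/30 + 3/20 = 31/60
  P(X=1) = 3/10 + 11/60 = 29/60
H(X) = -[(31/60)·log₂(31/60) + (29/60)·log₂(29/60)]
  = 0.4922 + 0.5070 = 0.9992 bits

Marginal of Y (column sums):
  P(Y=0) = 11/30 + 3/10 = 2/3
  P(Y=1) = 3/20 + 11/60 = 1/3
H(X|Y) = Σ_y P(y)·H(X|Y=y):
  Y=0: P(Y=0) = 2/3, P(X|Y=0) = (11/20, 9/20) → H(X|Y=0) = 0.9928
  Y=1: P(Y=1) = 1/3, P(X|Y=1) = (9/20, 11/20) → H(X|Y=1) = 0.9928
H(X|Y) = (2/3)·0.9928 + (1/3)·0.9928 = 0.9928 bits

I(X;Y) = H(X) - H(X|Y) = 0.9992 - 0.9928 = 0.0064 bits

Cross-check via I(X;Y) = H(X) + H(Y) - H(X,Y): computing H(Y) from the column sums and H(X,Y) from the 4 cells in the same way gives H(Y) = 0.9183 bits and H(X,Y) = 1.9111 bits, so
I(X;Y) = 0.9992 + 0.9183 - 1.9111 = 0.0064 bits ✓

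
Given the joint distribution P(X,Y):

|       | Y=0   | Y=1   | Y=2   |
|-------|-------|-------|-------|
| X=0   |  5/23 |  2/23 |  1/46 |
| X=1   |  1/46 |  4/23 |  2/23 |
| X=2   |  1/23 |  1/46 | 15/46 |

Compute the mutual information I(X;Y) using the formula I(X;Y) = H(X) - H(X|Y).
0.5106 bits

I(X;Y) = H(X) - H(X|Y)

Marginal of X (row sums):
  P(X=0) = 5/23 + 2/23 + 1/46 = 15/46
  P(X=1) = 1/46 + 4/23 + 2/23 = 13/46
  P(X=2) = 1/23 + 1/46 + 15/46 = 9/23
H(X) = -[(15/46)·log₂(15/46) + (13/46)·log₂(13/46) + (9/23)·log₂(9/23)]
  = 0.5272 + 0.5152 + 0.5297 = 1.5721 bits

Marginal of Y (column sums):
  P(Y=0) = 5/23 + 1/46 + 1/23 = 13/46
  P(Y=1) = 2/23 + 4/23 + 1/46 = 13/46
  P(Y=2) = 1/46 + 2/23 + 15/46 = 10/23
H(X|Y) = Σ_y P(y)·H(X|Y=y):
  Y=0: P(Y=0) = 13/46, P(X|Y=0) = (10/13, 1/13, 2/13) → H(X|Y=0) = 0.9913
  Y=1: P(Y=1) = 13/46, P(X|Y=1) = (4/13, 8/13, 1/13) → H(X|Y=1) = 1.2389
  Y=2: P(Y=2) = 10/23, P(X|Y=2) = (1/20, 1/5, 3/4) → H(X|Y=2) = 0.9918
H(X|Y) = (13/46)·0.9913 + (13/46)·1.2389 + (10/23)·0.9918 = 1.0615 bits

I(X;Y) = H(X) - H(X|Y) = 1.5721 - 1.0615 = 0.5106 bits

Cross-check via I(X;Y) = H(X) + H(Y) - H(X,Y): computing H(Y) from the column sums and H(X,Y) from the 9 cells in the same way gives H(Y) = 1.5529 bits and H(X,Y) = 2.6144 bits, so
I(X;Y) = 1.5721 + 1.5529 - 2.6144 = 0.5106 bits ✓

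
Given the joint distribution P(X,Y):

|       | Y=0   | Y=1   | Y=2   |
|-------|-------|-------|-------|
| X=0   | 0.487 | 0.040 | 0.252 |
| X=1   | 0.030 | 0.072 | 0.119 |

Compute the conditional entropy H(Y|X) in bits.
1.2209 bits

H(Y|X) = H(X,Y) - H(X)

H(X,Y) = -Σ_{x,y} P(x,y) log₂ P(x,y). Per-cell terms -P(x,y)·log₂P(x,y):
  X=0: 0.5055, 0.1858, 0.5011
  X=1: 0.1518, 0.2733, 0.3654
Sum of the 6 terms: H(X,Y) = 1.9829 bits

Marginal of X (row sums):
  P(X=0) = 0.487 + 0.040 + 0.252 = 0.779
  P(X=1) = 0.030 + 0.072 + 0.119 = 0.221
H(X) = -[0.779·log₂(0.779) + 0.221·log₂(0.221)]
  = 0.2807 + 0.4813 = 0.7620 bits

H(Y|X) = H(X,Y) - H(X) = 1.9829 - 0.7620 = 1.2209 bits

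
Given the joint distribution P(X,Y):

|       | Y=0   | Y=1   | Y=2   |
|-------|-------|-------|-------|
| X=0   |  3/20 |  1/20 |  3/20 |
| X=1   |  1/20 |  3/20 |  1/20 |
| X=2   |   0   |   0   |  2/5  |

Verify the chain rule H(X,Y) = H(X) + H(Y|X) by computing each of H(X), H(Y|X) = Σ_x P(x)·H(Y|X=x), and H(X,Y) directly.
H(X) = 1.5589 bits, H(Y|X) = 0.8498 bits, H(X,Y) = 2.4087 bits

Marginal of X (row sums):
  P(X=0) = 3/20 + 1/20 + 3/20 = 7/20
  P(X=1) = 1/20 + 3/20 + 1/20 = 1/4
  P(X=2) = 0 + 0 + 2/5 = 2/5
H(X) = -[(7/20)·log₂(7/20) + (1/4)·log₂(1/4) + (2/5)·log₂(2/5)]
  = 0.53010 + 0.50000 + 0.52877 = 1.5589 bits

H(Y|X) = Σ_x P(x)·H(Y|X=x):
  X=0: P(X=0) = 7/20, P(Y|X=0) = (3/7, 1/7, 3/7) → H(Y|X=0) = 1.44882
  X=1: P(X=1) = 1/4, P(Y|X=1) = (1/5, 3/5, 1/5) → H(Y|X=1) = 1.37095
  X=2: P(X=2) = 2/5, P(Y|X=2) = (0, 0, 1) → H(Y|X=2) = 0.00000
H(Y|X) = (7/20)·1.44882 + (1/4)·1.37095 + (2/5)·0.00000 = 0.8498 bits

H(X,Y) = -Σ_{x,y} P(x,y) log₂ P(x,y). Per-cell terms -P(x,y)·log₂P(x,y):
  X=0: 0.41054, 0.21610, 0.41054
  X=1: 0.21610, 0.41054, 0.21610
  X=2: 0.00000, 0.00000, 0.52877
  (cells with P = 0 contribute 0)
Sum of the 9 terms: H(X,Y) = 2.4087 bits

Chain rule check:
  H(X) + H(Y|X) = 1.5589 + 0.8498 = 2.4087 bits
  H(X,Y) = 2.4087 bits
✓ Chain rule verified.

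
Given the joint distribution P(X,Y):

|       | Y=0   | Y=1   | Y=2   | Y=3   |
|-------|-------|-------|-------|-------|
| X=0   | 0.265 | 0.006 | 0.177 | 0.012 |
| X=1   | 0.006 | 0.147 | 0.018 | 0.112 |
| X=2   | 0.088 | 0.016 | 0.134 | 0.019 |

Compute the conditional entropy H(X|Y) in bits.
0.9880 bits

H(X|Y) = H(X,Y) - H(Y)

H(X,Y) = -Σ_{x,y} P(x,y) log₂ P(x,y). Per-cell terms -P(x,y)·log₂P(x,y):
  X=0: 0.507723, 0.044285, 0.442178, 0.076570
  X=1: 0.044285, 0.406618, 0.104325, 0.353744
  X=2: 0.308559, 0.095453, 0.388559, 0.108639
Sum of the 12 terms: H(X,Y) = 2.88094 bits

Marginal of Y (column sums):
  P(Y=0) = 0.265 + 0.006 + 0.088 = 0.359
  P(Y=1) = 0.006 + 0.147 + 0.016 = 0.169
  P(Y=2) = 0.177 + 0.018 + 0.134 = 0.329
  P(Y=3) = 0.012 + 0.112 + 0.019 = 0.143
H(Y) = -[0.359·log₂(0.359) + 0.169·log₂(0.169) + 0.329·log₂(0.329) + 0.143·log₂(0.143)]
  = 0.530582 + 0.433469 + 0.527664 + 0.401246 = 1.89296 bits

H(X|Y) = H(X,Y) - H(Y) = 2.88094 - 1.89296 = 0.9880 bits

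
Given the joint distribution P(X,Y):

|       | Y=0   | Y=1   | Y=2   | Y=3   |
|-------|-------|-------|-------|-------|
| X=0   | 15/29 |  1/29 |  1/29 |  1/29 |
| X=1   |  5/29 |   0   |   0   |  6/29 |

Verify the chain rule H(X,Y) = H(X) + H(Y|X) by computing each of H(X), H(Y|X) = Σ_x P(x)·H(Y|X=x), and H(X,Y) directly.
H(X) = 0.9576 bits, H(Y|X) = 0.9445 bits, H(X,Y) = 1.9020 bits

Marginal of X (row sums):
  P(X=0) = 15/29 + 1/29 + 1/29 + 1/29 = 18/29
  P(X=1) = 5/29 + 0 + 0 + 6/29 = 11/29
H(X) = -[(18/29)·log₂(18/29) + (11/29)·log₂(11/29)]
  = 0.4271 + 0.5305 = 0.9576 bits

H(Y|X) = Σ_x P(x)·H(Y|X=x):
  X=0: P(X=0) = 18/29, P(Y|X=0) = (5/6, 1/18, 1/18, 1/18) → H(Y|X=0) = 0.9142
  X=1: P(X=1) = 11/29, P(Y|X=1) = (5/11, 0, 0, 6/11) → H(Y|X=1) = 0.9940
H(Y|X) = (18/29)·0.9142 + (11/29)·0.9940 = 0.9445 bits

H(X,Y) = -Σ_{x,y} P(x,y) log₂ P(x,y). Per-cell terms -P(x,y)·log₂P(x,y):
  X=0: 0.4919, 0.1675, 0.1675, 0.1675
  X=1: 0.4373, 0.0000, 0.0000, 0.4703
  (cells with P = 0 contribute 0)
Sum of the 8 terms: H(X,Y) = 1.9020 bits

Chain rule check:
  H(X) + H(Y|X) = 0.9576 + 0.9445 = 1.9021 bits
  H(X,Y) = 1.9020 bits
✓ Chain rule verified (Δ = 0.0001 is 4-dp rounding noise: each of the three values was rounded independently).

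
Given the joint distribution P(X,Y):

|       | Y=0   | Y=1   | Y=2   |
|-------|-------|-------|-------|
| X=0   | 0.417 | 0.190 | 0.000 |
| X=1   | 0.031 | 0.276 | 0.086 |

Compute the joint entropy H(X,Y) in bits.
1.9538 bits

H(X,Y) = -Σ_{x,y} P(x,y) log₂ P(x,y). Per-cell terms -P(x,y)·log₂P(x,y):
  X=0: 0.5262, 0.4552, 0.0000
  X=1: 0.1554, 0.5126, 0.3044
  (cells with P = 0 contribute 0)
Sum of the 6 terms: H(X,Y) = 1.9538 bits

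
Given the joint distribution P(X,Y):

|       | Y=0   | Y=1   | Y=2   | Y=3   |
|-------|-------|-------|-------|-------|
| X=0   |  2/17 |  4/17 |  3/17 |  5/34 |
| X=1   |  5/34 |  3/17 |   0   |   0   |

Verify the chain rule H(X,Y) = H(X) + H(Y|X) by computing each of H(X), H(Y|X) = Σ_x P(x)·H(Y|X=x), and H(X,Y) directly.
H(X) = 0.9082 bits, H(Y|X) = 1.6428 bits, H(X,Y) = 2.5510 bits

Marginal of X (row sums):
  P(X=0) = 2/17 + 4/17 + 3/17 + 5/34 = 23/34
  P(X=1) = 5/34 + 3/17 + 0 + 0 = 11/34
H(X) = -[(23/34)·log₂(23/34) + (11/34)·log₂(11/34)]
  = 0.38146 + 0.52672 = 0.9082 bits

H(Y|X) = Σ_x P(x)·H(Y|X=x):
  X=0: P(X=0) = 23/34, P(Y|X=0) = (4/23, 8/23, 6/23, 5/23) → H(Y|X=0) = 1.95315
  X=1: P(X=1) = 11/34, P(Y|X=1) = (5/11, 6/11, 0, 0) → H(Y|X=1) = 0.99403
H(Y|X) = (23/34)·1.95315 + (11/34)·0.99403 = 1.6428 bits

H(X,Y) = -Σ_{x,y} P(x,y) log₂ P(x,y). Per-cell terms -P(x,y)·log₂P(x,y):
  X=0: 0.36323, 0.49117, 0.44162, 0.40670
  X=1: 0.40670, 0.44162, 0.00000, 0.00000
  (cells with P = 0 contribute 0)
Sum of the 8 terms: H(X,Y) = 2.5510 bits

Chain rule check:
  H(X) + H(Y|X) = 0.9082 + 1.6428 = 2.5510 bits
  H(X,Y) = 2.5510 bits
✓ Chain rule verified.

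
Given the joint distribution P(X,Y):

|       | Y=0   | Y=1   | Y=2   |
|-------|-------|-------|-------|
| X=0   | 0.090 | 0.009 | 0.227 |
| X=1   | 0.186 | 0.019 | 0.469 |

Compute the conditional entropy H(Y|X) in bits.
1.0209 bits

H(Y|X) = H(X,Y) - H(X)

H(X,Y) = -Σ_{x,y} P(x,y) log₂ P(x,y). Per-cell terms -P(x,y)·log₂P(x,y):
  X=0: 0.31265, 0.06116, 0.48561
  X=1: 0.45135, 0.10864, 0.51231
Sum of the 6 terms: H(X,Y) = 1.9317 bits

Marginal of X (row sums):
  P(X=0) = 0.090 + 0.009 + 0.227 = 0.326
  P(X=1) = 0.186 + 0.019 + 0.469 = 0.674
H(X) = -[0.326·log₂(0.326) + 0.674·log₂(0.674)]
  = 0.52716 + 0.38363 = 0.9108 bits

H(Y|X) = H(X,Y) - H(X) = 1.9317 - 0.9108 = 1.0209 bits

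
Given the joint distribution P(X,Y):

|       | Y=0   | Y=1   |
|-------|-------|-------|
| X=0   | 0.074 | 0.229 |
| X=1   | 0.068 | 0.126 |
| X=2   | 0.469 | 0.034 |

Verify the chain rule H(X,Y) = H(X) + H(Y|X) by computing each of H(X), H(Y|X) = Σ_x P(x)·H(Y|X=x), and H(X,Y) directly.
H(X) = 1.4796 bits, H(Y|X) = 0.6038 bits, H(X,Y) = 2.0834 bits

Marginal of X (row sums):
  P(X=0) = 0.074 + 0.229 = 0.303
  P(X=1) = 0.068 + 0.126 = 0.194
  P(X=2) = 0.469 + 0.034 = 0.503
H(X) = -[0.303·log₂(0.303) + 0.194·log₂(0.194) + 0.503·log₂(0.503)]
  = 0.52195 + 0.45898 + 0.49866 = 1.4796 bits

H(Y|X) = Σ_x P(x)·H(Y|X=x):
  X=0: P(X=0) = 0.303, P(Y|X=0) = (74/303, 229/303) → H(Y|X=0) = 0.80200
  X=1: P(X=1) = 0.194, P(Y|X=1) = (34/97, 63/97) → H(Y|X=1) = 0.93453
  X=2: P(X=2) = 0.503, P(Y|X=2) = (469/503, 34/503) → H(Y|X=2) = 0.35688
H(Y|X) = 0.303·0.80200 + 0.194·0.93453 + 0.503·0.35688 = 0.6038 bits

H(X,Y) = -Σ_{x,y} P(x,y) log₂ P(x,y). Per-cell terms -P(x,y)·log₂P(x,y):
  X=0: 0.27797, 0.48699
  X=1: 0.26373, 0.37655
  X=2: 0.51231, 0.16586
Sum of the 6 terms: H(X,Y) = 2.0834 bits

Chain rule check:
  H(X) + H(Y|X) = 1.4796 + 0.6038 = 2.0834 bits
  H(X,Y) = 2.0834 bits
✓ Chain rule verified.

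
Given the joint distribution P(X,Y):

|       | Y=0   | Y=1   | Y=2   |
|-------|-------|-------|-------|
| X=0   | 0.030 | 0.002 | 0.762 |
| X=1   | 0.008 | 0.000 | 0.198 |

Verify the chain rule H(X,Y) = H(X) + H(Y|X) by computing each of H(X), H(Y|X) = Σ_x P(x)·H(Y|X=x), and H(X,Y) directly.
H(X) = 0.7338 bits, H(Y|X) = 0.2531 bits, H(X,Y) = 0.9868 bits

Marginal of X (row sums):
  P(X=0) = 0.030 + 0.002 + 0.762 = 0.794
  P(X=1) = 0.008 + 0.000 + 0.198 = 0.206
H(X) = -[0.794·log₂(0.794) + 0.206·log₂(0.206)]
  = 0.264235 + 0.469532 = 0.7338 bits

H(Y|X) = Σ_x P(x)·H(Y|X=x):
  X=0: P(X=0) = 0.794, P(Y|X=0) = (15/397, 1/397, 381/397) → H(Y|X=0) = 0.257270
  X=1: P(X=1) = 0.206, P(Y|X=1) = (4/103, 0, 99/103) → H(Y|X=1) = 0.236925
H(Y|X) = 0.794·0.257270 + 0.206·0.236925 = 0.2531 bits

H(X,Y) = -Σ_{x,y} P(x,y) log₂ P(x,y). Per-cell terms -P(x,y)·log₂P(x,y):
  X=0: 0.151767, 0.017932, 0.298808
  X=1: 0.055726, 0.000000, 0.462613
  (cells with P = 0 contribute 0)
Sum of the 6 terms: H(X,Y) = 0.9868 bits

Chain rule check:
  H(X) + H(Y|X) = 0.7338 + 0.2531 = 0.9869 bits
  H(X,Y) = 0.9868 bits
✓ Chain rule verified (Δ = 0.0001 is 4-dp rounding noise: each of the three values was rounded independently).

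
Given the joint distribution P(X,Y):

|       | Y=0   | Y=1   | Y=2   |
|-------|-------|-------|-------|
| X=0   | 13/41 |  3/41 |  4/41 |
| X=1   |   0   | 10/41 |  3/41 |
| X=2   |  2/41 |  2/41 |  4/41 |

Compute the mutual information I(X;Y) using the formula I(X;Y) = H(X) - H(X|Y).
0.4071 bits

I(X;Y) = H(X) - H(X|Y)

Marginal of X (row sums):
  P(X=0) = 13/41 + 3/41 + 4/41 = 20/41
  P(X=1) = 0 + 10/41 + 3/41 = 13/41
  P(X=2) = 2/41 + 2/41 + 4/41 = 8/41
H(X) = -[(20/41)·log₂(20/41) + (13/41)·log₂(13/41) + (8/41)·log₂(8/41)]
  = 0.50518 + 0.52543 + 0.46001 = 1.49062 bits

Marginal of Y (column sums):
  P(Y=0) = 13/41 + 0 + 2/41 = 15/41
  P(Y=1) = 3/41 + 10/41 + 2/41 = 15/41
  P(Y=2) = 4/41 + 3/41 + 4/41 = 11/41
H(X|Y) = Σ_y P(y)·H(X|Y=y):
  Y=0: P(Y=0) = 15/41, P(X|Y=0) = (13/15, 0, 2/15) → H(X|Y=0) = 0.56651
  Y=1: P(Y=1) = 15/41, P(X|Y=1) = (1/5, 2/3, 2/15) → H(X|Y=1) = 1.24195
  Y=2: P(Y=2) = 11/41, P(X|Y=2) = (4/11, 3/11, 4/11) → H(X|Y=2) = 1.57262
H(X|Y) = (15/41)·0.56651 + (15/41)·1.24195 + (11/41)·1.57262 = 1.08355 bits

I(X;Y) = H(X) - H(X|Y) = 1.49062 - 1.08355 = 0.4071 bits

Cross-check via I(X;Y) = H(X) + H(Y) - H(X,Y): computing H(Y) from the column sums and H(X,Y) from the 9 cells in the same way gives H(Y) = 1.57071 bits and H(X,Y) = 2.65426 bits, so
I(X;Y) = 1.49062 + 1.57071 - 2.65426 = 0.4071 bits ✓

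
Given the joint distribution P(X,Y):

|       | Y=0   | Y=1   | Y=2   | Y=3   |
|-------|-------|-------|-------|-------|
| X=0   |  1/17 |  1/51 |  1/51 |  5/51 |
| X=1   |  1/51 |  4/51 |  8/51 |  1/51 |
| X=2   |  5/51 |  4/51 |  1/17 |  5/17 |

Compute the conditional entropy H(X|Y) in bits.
1.1958 bits

H(X|Y) = H(X,Y) - H(Y)

H(X,Y) = -Σ_{x,y} P(x,y) log₂ P(x,y). Per-cell terms -P(x,y)·log₂P(x,y):
  X=0: 0.240439, 0.111224, 0.111224, 0.328480
  X=1: 0.111224, 0.288033, 0.419204, 0.111224
  X=2: 0.328480, 0.288033, 0.240439, 0.519275
Sum of the 12 terms: H(X,Y) = 3.09728 bits

Marginal of Y (column sums):
  P(Y=0) = 1/17 + 1/51 + 5/51 = 3/17
  P(Y=1) = 1/51 + 4/51 + 4/51 = 3/17
  P(Y=2) = 1/51 + 8/51 + 1/17 = 4/17
  P(Y=3) = 5/51 + 1/51 + 5/17 = 7/17
H(Y) = -[(3/17)·log₂(3/17) + (3/17)·log₂(3/17) + (4/17)·log₂(4/17) + (7/17)·log₂(7/17)]
  = 0.441618 + 0.441618 + 0.491168 + 0.527103 = 1.90151 bits

H(X|Y) = H(X,Y) - H(Y) = 3.09728 - 1.90151 = 1.1958 bits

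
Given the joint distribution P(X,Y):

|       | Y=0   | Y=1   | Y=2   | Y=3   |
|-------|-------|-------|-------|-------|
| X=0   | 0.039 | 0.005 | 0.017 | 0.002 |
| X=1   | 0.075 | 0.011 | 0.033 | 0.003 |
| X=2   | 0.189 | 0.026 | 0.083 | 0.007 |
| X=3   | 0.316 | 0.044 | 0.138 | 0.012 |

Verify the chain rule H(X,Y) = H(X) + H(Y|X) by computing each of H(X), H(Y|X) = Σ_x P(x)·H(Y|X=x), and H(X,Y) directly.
H(X) = 1.6395 bits, H(Y|X) = 1.3722 bits, H(X,Y) = 3.0117 bits

Marginal of X (row sums):
  P(X=0) = 0.039 + 0.005 + 0.017 + 0.002 = 0.063
  P(X=1) = 0.075 + 0.011 + 0.033 + 0.003 = 0.122
  P(X=2) = 0.189 + 0.026 + 0.083 + 0.007 = 0.305
  P(X=3) = 0.316 + 0.044 + 0.138 + 0.012 = 0.510
H(X) = -[0.063·log₂(0.063) + 0.122·log₂(0.122) + 0.305·log₂(0.305) + 0.510·log₂(0.510)]
  = 0.251276 + 0.370276 + 0.522501 + 0.495430 = 1.6395 bits

H(Y|X) = Σ_x P(x)·H(Y|X=x):
  X=0: P(X=0) = 0.063, P(Y|X=0) = (13/21, 5/63, 17/63, 2/63) → H(Y|X=0) = 1.386372
  X=1: P(X=1) = 0.122, P(Y|X=1) = (75/122, 11/122, 33/122, 3/122) → H(Y|X=1) = 1.386188
  X=2: P(X=2) = 0.305, P(Y|X=2) = (189/305, 26/305, 83/305, 7/305) → H(Y|X=2) = 1.366583
  X=3: P(X=3) = 0.510, P(Y|X=3) = (158/255, 22/255, 23/85, 2/85) → H(Y|X=3) = 1.370421
H(Y|X) = 0.063·1.386372 + 0.122·1.386188 + 0.305·1.366583 + 0.510·1.370421 = 1.3722 bits

H(X,Y) = -Σ_{x,y} P(x,y) log₂ P(x,y). Per-cell terms -P(x,y)·log₂P(x,y):
  X=0: 0.182535, 0.038219, 0.099931, 0.017932
  X=1: 0.280272, 0.071570, 0.162406, 0.025142
  X=2: 0.454269, 0.136899, 0.298032, 0.050109
  X=3: 0.525193, 0.198280, 0.394302, 0.076570
Sum of the 16 terms: H(X,Y) = 3.0117 bits

Chain rule check:
  H(X) + H(Y|X) = 1.6395 + 1.3722 = 3.0117 bits
  H(X,Y) = 3.0117 bits
✓ Chain rule verified.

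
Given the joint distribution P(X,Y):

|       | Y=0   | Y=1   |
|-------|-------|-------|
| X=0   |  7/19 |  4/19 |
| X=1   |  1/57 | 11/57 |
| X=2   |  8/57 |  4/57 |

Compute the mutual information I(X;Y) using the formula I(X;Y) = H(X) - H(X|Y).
0.1701 bits

I(X;Y) = H(X) - H(X|Y)

Marginal of X (row sums):
  P(X=0) = 7/19 + 4/19 = 11/19
  P(X=1) = 1/57 + 11/57 = 4/19
  P(X=2) = 8/57 + 4/57 = 4/19
H(X) = -[(11/19)·log₂(11/19) + (4/19)·log₂(4/19) + (4/19)·log₂(4/19)]
  = 0.45650 + 0.47325 + 0.47325 = 1.4030 bits

Marginal of Y (column sums):
  P(Y=0) = 7/19 + 1/57 + 8/57 = 10/19
  P(Y=1) = 4/19 + 11/57 + 4/57 = 9/19
H(X|Y) = Σ_y P(y)·H(X|Y=y):
  Y=0: P(Y=0) = 10/19, P(X|Y=0) = (7/10, 1/30, 4/15) → H(X|Y=0) = 1.03227
  Y=1: P(Y=1) = 9/19, P(X|Y=1) = (4/9, 11/27, 4/27) → H(X|Y=1) = 1.45588
H(X|Y) = (10/19)·1.03227 + (9/19)·1.45588 = 1.2329 bits

I(X;Y) = H(X) - H(X|Y) = 1.4030 - 1.2329 = 0.1701 bits

Cross-check via I(X;Y) = H(X) + H(Y) - H(X,Y): computing H(Y) from the column sums and H(X,Y) from the 6 cells in the same way gives H(Y) = 0.9980 bits and H(X,Y) = 2.2309 bits, so
I(X;Y) = 1.4030 + 0.9980 - 2.2309 = 0.1701 bits ✓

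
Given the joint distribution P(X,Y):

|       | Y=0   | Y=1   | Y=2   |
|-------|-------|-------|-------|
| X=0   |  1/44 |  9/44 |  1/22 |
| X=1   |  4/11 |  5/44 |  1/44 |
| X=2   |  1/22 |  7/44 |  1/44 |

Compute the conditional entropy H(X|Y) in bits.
1.2082 bits

H(X|Y) = H(X,Y) - H(Y)

H(X,Y) = -Σ_{x,y} P(x,y) log₂ P(x,y). Per-cell terms -P(x,y)·log₂P(x,y):
  X=0: 0.1241, 0.4683, 0.2027
  X=1: 0.5307, 0.3565, 0.1241
  X=2: 0.2027, 0.4219, 0.1241
Sum of the 9 terms: H(X,Y) = 2.5551 bits

Marginal of Y (column sums):
  P(Y=0) = 1/44 + 4/11 + 1/22 = 19/44
  P(Y=1) = 9/44 + 5/44 + 7/44 = 21/44
  P(Y=2) = 1/22 + 1/44 + 1/44 = 1/11
H(Y) = -[(19/44)·log₂(19/44) + (21/44)·log₂(21/44) + (1/11)·log₂(1/11)]
  = 0.5231 + 0.5093 + 0.3145 = 1.3469 bits

H(X|Y) = H(X,Y) - H(Y) = 2.5551 - 1.3469 = 1.2082 bits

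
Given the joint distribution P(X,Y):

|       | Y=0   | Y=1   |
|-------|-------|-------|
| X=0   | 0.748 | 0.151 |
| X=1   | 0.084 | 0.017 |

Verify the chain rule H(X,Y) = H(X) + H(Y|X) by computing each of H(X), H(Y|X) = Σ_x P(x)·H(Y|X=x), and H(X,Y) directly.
H(X) = 0.4722 bits, H(Y|X) = 0.6531 bits, H(X,Y) = 1.1253 bits

Marginal of X (row sums):
  P(X=0) = 0.748 + 0.151 = 0.899
  P(X=1) = 0.084 + 0.017 = 0.101
H(X) = -[0.899·log₂(0.899) + 0.101·log₂(0.101)]
  = 0.138093 + 0.334065 = 0.4722 bits

H(Y|X) = Σ_x P(x)·H(Y|X=x):
  X=0: P(X=0) = 0.899, P(Y|X=0) = (748/899, 151/899) → H(Y|X=0) = 0.653027
  X=1: P(X=1) = 0.101, P(Y|X=1) = (84/101, 17/101) → H(Y|X=1) = 0.653840
H(Y|X) = 0.899·0.653027 + 0.101·0.653840 = 0.6531 bits

H(X,Y) = -Σ_{x,y} P(x,y) log₂ P(x,y). Per-cell terms -P(x,y)·log₂P(x,y):
  X=0: 0.313330, 0.411834
  X=1: 0.300171, 0.099931
Sum of the 4 terms: H(X,Y) = 1.1253 bits

Chain rule check:
  H(X) + H(Y|X) = 0.4722 + 0.6531 = 1.1253 bits
  H(X,Y) = 1.1253 bits
✓ Chain rule verified.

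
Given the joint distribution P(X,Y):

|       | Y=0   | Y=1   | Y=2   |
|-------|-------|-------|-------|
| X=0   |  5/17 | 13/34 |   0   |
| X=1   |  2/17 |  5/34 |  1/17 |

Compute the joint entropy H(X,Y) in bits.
2.0600 bits

H(X,Y) = -Σ_{x,y} P(x,y) log₂ P(x,y). Per-cell terms -P(x,y)·log₂P(x,y):
  X=0: 0.51927, 0.53033, 0.00000
  X=1: 0.36323, 0.40670, 0.24044
  (cells with P = 0 contribute 0)
Sum of the 6 terms: H(X,Y) = 2.0600 bits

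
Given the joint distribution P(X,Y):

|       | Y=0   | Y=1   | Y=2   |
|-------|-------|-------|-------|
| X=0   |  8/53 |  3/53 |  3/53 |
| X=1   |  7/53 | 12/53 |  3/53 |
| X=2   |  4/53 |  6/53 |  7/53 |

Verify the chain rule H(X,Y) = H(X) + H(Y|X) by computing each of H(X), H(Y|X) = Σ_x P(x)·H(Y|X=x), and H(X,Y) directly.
H(X) = 1.5600 bits, H(Y|X) = 1.4491 bits, H(X,Y) = 3.0091 bits

Marginal of X (row sums):
  P(X=0) = 8/53 + 3/53 + 3/53 = 14/53
  P(X=1) = 7/53 + 12/53 + 3/53 = 22/53
  P(X=2) = 4/53 + 6/53 + 7/53 = 17/53
H(X) = -[(14/53)·log₂(14/53) + (22/53)·log₂(22/53) + (17/53)·log₂(17/53)]
  = 0.5073 + 0.5265 + 0.5262 = 1.5600 bits

H(Y|X) = Σ_x P(x)·H(Y|X=x):
  X=0: P(X=0) = 14/53, P(Y|X=0) = (4/7, 3/14, 3/14) → H(Y|X=0) = 1.4138
  X=1: P(X=1) = 22/53, P(Y|X=1) = (7/22, 6/11, 3/22) → H(Y|X=1) = 1.3946
  X=2: P(X=2) = 17/53, P(Y|X=2) = (4/17, 6/17, 7/17) → H(Y|X=2) = 1.5486
H(Y|X) = (14/53)·1.4138 + (22/53)·1.3946 + (17/53)·1.5486 = 1.4491 bits

H(X,Y) = -Σ_{x,y} P(x,y) log₂ P(x,y). Per-cell terms -P(x,y)·log₂P(x,y):
  X=0: 0.4118, 0.2345, 0.2345
  X=1: 0.3857, 0.4852, 0.2345
  X=2: 0.2814, 0.3558, 0.3857
Sum of the 9 terms: H(X,Y) = 3.0091 bits

Chain rule check:
  H(X) + H(Y|X) = 1.5600 + 1.4491 = 3.0091 bits
  H(X,Y) = 3.0091 bits
✓ Chain rule verified.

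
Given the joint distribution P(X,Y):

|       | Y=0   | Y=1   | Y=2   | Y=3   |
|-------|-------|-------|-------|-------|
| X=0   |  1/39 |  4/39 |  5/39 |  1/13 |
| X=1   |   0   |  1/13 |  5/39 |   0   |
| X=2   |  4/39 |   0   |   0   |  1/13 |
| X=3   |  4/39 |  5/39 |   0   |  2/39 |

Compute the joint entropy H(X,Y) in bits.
3.3599 bits

H(X,Y) = -Σ_{x,y} P(x,y) log₂ P(x,y). Per-cell terms -P(x,y)·log₂P(x,y):
  X=0: 0.13552, 0.33696, 0.37993, 0.28465
  X=1: 0.00000, 0.28465, 0.37993, 0.00000
  X=2: 0.33696, 0.00000, 0.00000, 0.28465
  X=3: 0.33696, 0.37993, 0.00000, 0.21976
  (cells with P = 0 contribute 0)
Sum of the 16 terms: H(X,Y) = 3.3599 bits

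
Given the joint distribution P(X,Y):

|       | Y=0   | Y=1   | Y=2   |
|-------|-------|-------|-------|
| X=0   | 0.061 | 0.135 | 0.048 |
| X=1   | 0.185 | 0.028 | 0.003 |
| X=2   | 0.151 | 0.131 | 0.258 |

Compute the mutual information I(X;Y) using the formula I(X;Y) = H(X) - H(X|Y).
0.2594 bits

I(X;Y) = H(X) - H(X|Y)

Marginal of X (row sums):
  P(X=0) = 0.061 + 0.135 + 0.048 = 0.244
  P(X=1) = 0.185 + 0.028 + 0.003 = 0.216
  P(X=2) = 0.151 + 0.131 + 0.258 = 0.540
H(X) = -[0.244·log₂(0.244) + 0.216·log₂(0.216) + 0.540·log₂(0.540)]
  = 0.49655 + 0.47755 + 0.48004 = 1.4541 bits

Marginal of Y (column sums):
  P(Y=0) = 0.061 + 0.185 + 0.151 = 0.397
  P(Y=1) = 0.135 + 0.028 + 0.131 = 0.294
  P(Y=2) = 0.048 + 0.003 + 0.258 = 0.309
H(X|Y) = Σ_y P(y)·H(X|Y=y):
  Y=0: P(Y=0) = 0.397, P(X|Y=0) = (61/397, 185/397, 151/397) → H(X|Y=0) = 1.45899
  Y=1: P(Y=1) = 0.294, P(X|Y=1) = (45/98, 2/21, 131/294) → H(X|Y=1) = 1.35833
  Y=2: P(Y=2) = 0.309, P(X|Y=2) = (16/103, 1/103, 86/103) → H(X|Y=2) = 0.69952
H(X|Y) = 0.397·1.45899 + 0.294·1.35833 + 0.309·0.69952 = 1.1947 bits

I(X;Y) = H(X) - H(X|Y) = 1.4541 - 1.1947 = 0.2594 bits

Cross-check via I(X;Y) = H(X) + H(Y) - H(X,Y): computing H(Y) from the column sums and H(X,Y) from the 9 cells in the same way gives H(Y) = 1.5719 bits and H(X,Y) = 2.7666 bits, so
I(X;Y) = 1.4541 + 1.5719 - 2.7666 = 0.2594 bits ✓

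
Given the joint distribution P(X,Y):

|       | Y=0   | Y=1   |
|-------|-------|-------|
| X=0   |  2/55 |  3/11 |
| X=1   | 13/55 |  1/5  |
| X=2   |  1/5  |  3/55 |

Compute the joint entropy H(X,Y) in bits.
2.3346 bits

H(X,Y) = -Σ_{x,y} P(x,y) log₂ P(x,y). Per-cell terms -P(x,y)·log₂P(x,y):
  X=0: 0.17387, 0.51122
  X=1: 0.49185, 0.46439
  X=2: 0.46439, 0.22889
Sum of the 6 terms: H(X,Y) = 2.3346 bits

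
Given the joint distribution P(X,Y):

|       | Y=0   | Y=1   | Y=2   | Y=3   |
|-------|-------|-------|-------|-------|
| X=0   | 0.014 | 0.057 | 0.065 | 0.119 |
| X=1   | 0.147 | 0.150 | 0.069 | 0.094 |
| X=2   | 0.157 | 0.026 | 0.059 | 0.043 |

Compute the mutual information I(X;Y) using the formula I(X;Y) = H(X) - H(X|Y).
0.1709 bits

I(X;Y) = H(X) - H(X|Y)

Marginal of X (row sums):
  P(X=0) = 0.014 + 0.057 + 0.065 + 0.119 = 0.255
  P(X=1) = 0.147 + 0.150 + 0.069 + 0.094 = 0.460
  P(X=2) = 0.157 + 0.026 + 0.059 + 0.043 = 0.285
H(X) = -[0.255·log₂(0.255) + 0.460·log₂(0.460) + 0.285·log₂(0.285)]
  = 0.50271 + 0.51534 + 0.51613 = 1.5342 bits

Marginal of Y (column sums):
  P(Y=0) = 0.014 + 0.147 + 0.157 = 0.318
  P(Y=1) = 0.057 + 0.150 + 0.026 = 0.233
  P(Y=2) = 0.065 + 0.069 + 0.059 = 0.193
  P(Y=3) = 0.119 + 0.094 + 0.043 = 0.256
H(X|Y) = Σ_y P(y)·H(X|Y=y):
  Y=0: P(Y=0) = 0.318, P(X|Y=0) = (7/159, 49/106, 157/318) → H(X|Y=0) = 1.21568
  Y=1: P(Y=1) = 0.233, P(X|Y=1) = (57/233, 150/233, 26/233) → H(X|Y=1) = 1.25900
  Y=2: P(Y=2) = 0.193, P(X|Y=2) = (65/193, 69/193, 59/193) → H(X|Y=2) = 1.58200
  Y=3: P(Y=3) = 0.256, P(X|Y=3) = (119/256, 47/128, 43/256) → H(X|Y=3) = 1.47678
H(X|Y) = 0.318·1.21568 + 0.233·1.25900 + 0.193·1.58200 + 0.256·1.47678 = 1.3633 bits

I(X;Y) = H(X) - H(X|Y) = 1.5342 - 1.3633 = 0.1709 bits

Cross-check via I(X;Y) = H(X) + H(Y) - H(X,Y): computing H(Y) from the column sums and H(X,Y) from the 12 cells in the same way gives H(Y) = 1.9766 bits and H(X,Y) = 3.3399 bits, so
I(X;Y) = 1.5342 + 1.9766 - 3.3399 = 0.1709 bits ✓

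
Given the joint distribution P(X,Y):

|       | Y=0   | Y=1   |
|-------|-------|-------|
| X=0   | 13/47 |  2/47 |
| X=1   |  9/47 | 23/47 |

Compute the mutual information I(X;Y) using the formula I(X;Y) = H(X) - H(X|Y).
0.2327 bits

I(X;Y) = H(X) - H(X|Y)

Marginal of X (row sums):
  P(X=0) = 13/47 + 2/47 = 15/47
  P(X=1) = 9/47 + 23/47 = 32/47
H(X) = -[(15/47)·log₂(15/47) + (32/47)·log₂(32/47)]
  = 0.52586 + 0.37759 = 0.90345 bits

Marginal of Y (column sums):
  P(Y=0) = 13/47 + 9/47 = 22/47
  P(Y=1) = 2/47 + 23/47 = 25/47
H(X|Y) = Σ_y P(y)·H(X|Y=y):
  Y=0: P(Y=0) = 22/47, P(X|Y=0) = (13/22, 9/22) → H(X|Y=0) = 0.97602
  Y=1: P(Y=1) = 25/47, P(X|Y=1) = (2/25, 23/25) → H(X|Y=1) = 0.40218
H(X|Y) = (22/47)·0.97602 + (25/47)·0.40218 = 0.67079 bits

I(X;Y) = H(X) - H(X|Y) = 0.90345 - 0.67079 = 0.2327 bits

Cross-check via I(X;Y) = H(X) + H(Y) - H(X,Y): computing H(Y) from the column sums and H(X,Y) from the 4 cells in the same way gives H(Y) = 0.99706 bits and H(X,Y) = 1.66784 bits, so
I(X;Y) = 0.90345 + 0.99706 - 1.66784 = 0.2327 bits ✓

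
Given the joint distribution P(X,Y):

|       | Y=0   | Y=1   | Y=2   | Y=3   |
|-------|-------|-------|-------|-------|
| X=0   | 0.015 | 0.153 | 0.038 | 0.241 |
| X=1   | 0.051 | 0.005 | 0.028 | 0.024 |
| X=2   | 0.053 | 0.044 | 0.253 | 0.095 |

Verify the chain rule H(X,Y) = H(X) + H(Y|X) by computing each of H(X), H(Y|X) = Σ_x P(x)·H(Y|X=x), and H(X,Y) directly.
H(X) = 1.3859 bits, H(Y|X) = 1.5713 bits, H(X,Y) = 2.9572 bits

Marginal of X (row sums):
  P(X=0) = 0.015 + 0.153 + 0.038 + 0.241 = 0.447
  P(X=1) = 0.051 + 0.005 + 0.028 + 0.024 = 0.108
  P(X=2) = 0.053 + 0.044 + 0.253 + 0.095 = 0.445
H(X) = -[0.447·log₂(0.447) + 0.108·log₂(0.108) + 0.445·log₂(0.445)]
  = 0.519259 + 0.346777 + 0.519815 = 1.3859 bits

H(Y|X) = Σ_x P(x)·H(Y|X=x):
  X=0: P(X=0) = 0.447, P(Y|X=0) = (5/149, 51/149, 38/447, 241/447) → H(Y|X=0) = 1.476589
  X=1: P(X=1) = 0.108, P(Y|X=1) = (17/36, 5/108, 7/27, 2/9) → H(Y|X=1) = 1.703514
  X=2: P(X=2) = 0.445, P(Y|X=2) = (53/445, 44/445, 253/445, 19/89) → H(Y|X=2) = 1.634452
H(Y|X) = 0.447·1.476589 + 0.108·1.703514 + 0.445·1.634452 = 1.5713 bits

H(X,Y) = -Σ_{x,y} P(x,y) log₂ P(x,y). Per-cell terms -P(x,y)·log₂P(x,y):
  X=0: 0.090883, 0.414385, 0.179279, 0.494748
  X=1: 0.218961, 0.038219, 0.144436, 0.129140
  X=2: 0.224607, 0.198280, 0.501646, 0.322613
Sum of the 12 terms: H(X,Y) = 2.9572 bits

Chain rule check:
  H(X) + H(Y|X) = 1.3859 + 1.5713 = 2.9572 bits
  H(X,Y) = 2.9572 bits
✓ Chain rule verified.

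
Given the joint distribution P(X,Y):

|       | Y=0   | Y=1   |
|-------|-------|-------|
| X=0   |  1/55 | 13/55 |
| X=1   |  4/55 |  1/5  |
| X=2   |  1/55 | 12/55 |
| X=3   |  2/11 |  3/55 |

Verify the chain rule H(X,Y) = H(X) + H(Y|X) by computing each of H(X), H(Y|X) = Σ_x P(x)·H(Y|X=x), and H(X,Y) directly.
H(X) = 1.9974 bits, H(Y|X) = 0.5994 bits, H(X,Y) = 2.5968 bits

Marginal of X (row sums):
  P(X=0) = 1/55 + 13/55 = 14/55
  P(X=1) = 4/55 + 1/5 = 3/11
  P(X=2) = 1/55 + 12/55 = 13/55
  P(X=3) = 2/11 + 3/55 = 13/55
H(X) = -[(14/55)·log₂(14/55) + (3/11)·log₂(3/11) + (13/55)·log₂(13/55) + (13/55)·log₂(13/55)]
  = 0.50247 + 0.51122 + 0.49185 + 0.49185 = 1.9974 bits

H(Y|X) = Σ_x P(x)·H(Y|X=x):
  X=0: P(X=0) = 14/55, P(Y|X=0) = (1/14, 13/14) → H(Y|X=0) = 0.37123
  X=1: P(X=1) = 3/11, P(Y|X=1) = (4/15, 11/15) → H(Y|X=1) = 0.83664
  X=2: P(X=2) = 13/55, P(Y|X=2) = (1/13, 12/13) → H(Y|X=2) = 0.39124
  X=3: P(X=3) = 13/55, P(Y|X=3) = (10/13, 3/13) → H(Y|X=3) = 0.77935
H(Y|X) = (14/55)·0.37123 + (3/11)·0.83664 + (13/55)·0.39124 + (13/55)·0.77935 = 0.5994 bits

H(X,Y) = -Σ_{x,y} P(x,y) log₂ P(x,y). Per-cell terms -P(x,y)·log₂P(x,y):
  X=0: 0.10512, 0.49185
  X=1: 0.27501, 0.46439
  X=2: 0.10512, 0.47921
  X=3: 0.44717, 0.22889
Sum of the 8 terms: H(X,Y) = 2.5968 bits

Chain rule check:
  H(X) + H(Y|X) = 1.9974 + 0.5994 = 2.5968 bits
  H(X,Y) = 2.5968 bits
✓ Chain rule verified.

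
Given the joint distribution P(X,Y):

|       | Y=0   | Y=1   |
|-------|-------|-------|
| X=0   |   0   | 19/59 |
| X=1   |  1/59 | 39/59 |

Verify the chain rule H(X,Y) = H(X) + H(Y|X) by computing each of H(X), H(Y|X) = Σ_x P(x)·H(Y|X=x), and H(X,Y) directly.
H(X) = 0.9066 bits, H(Y|X) = 0.1143 bits, H(X,Y) = 1.0209 bits

Marginal of X (row sums):
  P(X=0) = 0 + 19/59 = 19/59
  P(X=1) = 1/59 + 39/59 = 40/59
H(X) = -[(19/59)·log₂(19/59) + (40/59)·log₂(40/59)]
  = 0.52643 + 0.38015 = 0.9066 bits

H(Y|X) = Σ_x P(x)·H(Y|X=x):
  X=0: P(X=0) = 19/59, P(Y|X=0) = (0, 1) → H(Y|X=0) = 0.00000
  X=1: P(X=1) = 40/59, P(Y|X=1) = (1/40, 39/40) → H(Y|X=1) = 0.16866
H(Y|X) = (19/59)·0.00000 + (40/59)·0.16866 = 0.1143 bits

H(X,Y) = -Σ_{x,y} P(x,y) log₂ P(x,y). Per-cell terms -P(x,y)·log₂P(x,y):
  X=0: 0.00000, 0.52643
  X=1: 0.09971, 0.39479
  (cells with P = 0 contribute 0)
Sum of the 4 terms: H(X,Y) = 1.0209 bits

Chain rule check:
  H(X) + H(Y|X) = 0.9066 + 0.1143 = 1.0209 bits
  H(X,Y) = 1.0209 bits
✓ Chain rule verified.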